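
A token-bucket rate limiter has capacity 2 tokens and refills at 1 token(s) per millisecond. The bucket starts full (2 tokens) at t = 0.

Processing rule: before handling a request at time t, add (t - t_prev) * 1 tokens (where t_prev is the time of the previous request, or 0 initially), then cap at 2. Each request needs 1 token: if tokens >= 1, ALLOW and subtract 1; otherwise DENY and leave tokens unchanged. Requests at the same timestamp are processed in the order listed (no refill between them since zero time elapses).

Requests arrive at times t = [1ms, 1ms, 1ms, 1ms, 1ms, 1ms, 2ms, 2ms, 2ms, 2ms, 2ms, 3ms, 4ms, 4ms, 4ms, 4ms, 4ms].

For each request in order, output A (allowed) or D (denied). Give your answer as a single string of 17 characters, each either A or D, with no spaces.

Simulating step by step:
  req#1 t=1ms: ALLOW
  req#2 t=1ms: ALLOW
  req#3 t=1ms: DENY
  req#4 t=1ms: DENY
  req#5 t=1ms: DENY
  req#6 t=1ms: DENY
  req#7 t=2ms: ALLOW
  req#8 t=2ms: DENY
  req#9 t=2ms: DENY
  req#10 t=2ms: DENY
  req#11 t=2ms: DENY
  req#12 t=3ms: ALLOW
  req#13 t=4ms: ALLOW
  req#14 t=4ms: DENY
  req#15 t=4ms: DENY
  req#16 t=4ms: DENY
  req#17 t=4ms: DENY

Answer: AADDDDADDDDAADDDD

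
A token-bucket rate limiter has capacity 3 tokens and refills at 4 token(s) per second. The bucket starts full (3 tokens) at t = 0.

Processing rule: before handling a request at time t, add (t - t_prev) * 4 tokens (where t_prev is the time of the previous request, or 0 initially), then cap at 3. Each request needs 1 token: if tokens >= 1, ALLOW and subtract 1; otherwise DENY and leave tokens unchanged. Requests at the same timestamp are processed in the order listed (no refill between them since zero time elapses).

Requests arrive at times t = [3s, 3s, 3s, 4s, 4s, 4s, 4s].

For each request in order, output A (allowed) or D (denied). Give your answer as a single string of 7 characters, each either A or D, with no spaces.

Simulating step by step:
  req#1 t=3s: ALLOW
  req#2 t=3s: ALLOW
  req#3 t=3s: ALLOW
  req#4 t=4s: ALLOW
  req#5 t=4s: ALLOW
  req#6 t=4s: ALLOW
  req#7 t=4s: DENY

Answer: AAAAAAD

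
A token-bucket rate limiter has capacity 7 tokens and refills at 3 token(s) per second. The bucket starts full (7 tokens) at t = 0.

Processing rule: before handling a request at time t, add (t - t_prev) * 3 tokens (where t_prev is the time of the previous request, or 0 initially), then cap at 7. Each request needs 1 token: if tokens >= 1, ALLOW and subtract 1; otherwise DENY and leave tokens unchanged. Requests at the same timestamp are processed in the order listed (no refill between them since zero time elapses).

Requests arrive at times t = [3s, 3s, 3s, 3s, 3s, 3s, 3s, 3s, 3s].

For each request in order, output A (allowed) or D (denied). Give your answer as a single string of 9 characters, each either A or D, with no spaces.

Answer: AAAAAAADD

Derivation:
Simulating step by step:
  req#1 t=3s: ALLOW
  req#2 t=3s: ALLOW
  req#3 t=3s: ALLOW
  req#4 t=3s: ALLOW
  req#5 t=3s: ALLOW
  req#6 t=3s: ALLOW
  req#7 t=3s: ALLOW
  req#8 t=3s: DENY
  req#9 t=3s: DENY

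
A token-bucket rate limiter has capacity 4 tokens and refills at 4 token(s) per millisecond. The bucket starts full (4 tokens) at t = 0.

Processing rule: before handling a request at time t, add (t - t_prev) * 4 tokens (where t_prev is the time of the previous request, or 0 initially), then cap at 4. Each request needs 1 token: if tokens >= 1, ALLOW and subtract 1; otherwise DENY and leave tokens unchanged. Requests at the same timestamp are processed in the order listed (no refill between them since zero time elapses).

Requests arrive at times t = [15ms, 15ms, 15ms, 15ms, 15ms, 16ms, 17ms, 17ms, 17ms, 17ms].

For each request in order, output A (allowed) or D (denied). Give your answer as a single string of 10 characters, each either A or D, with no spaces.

Answer: AAAADAAAAA

Derivation:
Simulating step by step:
  req#1 t=15ms: ALLOW
  req#2 t=15ms: ALLOW
  req#3 t=15ms: ALLOW
  req#4 t=15ms: ALLOW
  req#5 t=15ms: DENY
  req#6 t=16ms: ALLOW
  req#7 t=17ms: ALLOW
  req#8 t=17ms: ALLOW
  req#9 t=17ms: ALLOW
  req#10 t=17ms: ALLOW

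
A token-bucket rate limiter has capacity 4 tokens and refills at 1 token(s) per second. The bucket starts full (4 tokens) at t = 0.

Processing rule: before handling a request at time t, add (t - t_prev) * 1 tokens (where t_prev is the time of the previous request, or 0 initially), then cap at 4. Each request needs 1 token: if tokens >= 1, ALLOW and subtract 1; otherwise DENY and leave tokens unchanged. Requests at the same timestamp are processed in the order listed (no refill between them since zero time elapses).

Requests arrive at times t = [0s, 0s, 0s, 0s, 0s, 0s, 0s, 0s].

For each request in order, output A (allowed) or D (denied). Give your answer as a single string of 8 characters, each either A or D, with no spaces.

Answer: AAAADDDD

Derivation:
Simulating step by step:
  req#1 t=0s: ALLOW
  req#2 t=0s: ALLOW
  req#3 t=0s: ALLOW
  req#4 t=0s: ALLOW
  req#5 t=0s: DENY
  req#6 t=0s: DENY
  req#7 t=0s: DENY
  req#8 t=0s: DENY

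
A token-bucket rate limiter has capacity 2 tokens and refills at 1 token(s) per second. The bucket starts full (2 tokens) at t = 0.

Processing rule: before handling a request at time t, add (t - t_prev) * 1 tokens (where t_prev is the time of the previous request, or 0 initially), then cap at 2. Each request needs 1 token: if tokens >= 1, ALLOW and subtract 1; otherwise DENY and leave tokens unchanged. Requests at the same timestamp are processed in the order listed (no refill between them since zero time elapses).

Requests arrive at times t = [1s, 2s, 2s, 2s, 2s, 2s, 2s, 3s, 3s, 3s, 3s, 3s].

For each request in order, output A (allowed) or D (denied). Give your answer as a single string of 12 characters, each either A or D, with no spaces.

Simulating step by step:
  req#1 t=1s: ALLOW
  req#2 t=2s: ALLOW
  req#3 t=2s: ALLOW
  req#4 t=2s: DENY
  req#5 t=2s: DENY
  req#6 t=2s: DENY
  req#7 t=2s: DENY
  req#8 t=3s: ALLOW
  req#9 t=3s: DENY
  req#10 t=3s: DENY
  req#11 t=3s: DENY
  req#12 t=3s: DENY

Answer: AAADDDDADDDD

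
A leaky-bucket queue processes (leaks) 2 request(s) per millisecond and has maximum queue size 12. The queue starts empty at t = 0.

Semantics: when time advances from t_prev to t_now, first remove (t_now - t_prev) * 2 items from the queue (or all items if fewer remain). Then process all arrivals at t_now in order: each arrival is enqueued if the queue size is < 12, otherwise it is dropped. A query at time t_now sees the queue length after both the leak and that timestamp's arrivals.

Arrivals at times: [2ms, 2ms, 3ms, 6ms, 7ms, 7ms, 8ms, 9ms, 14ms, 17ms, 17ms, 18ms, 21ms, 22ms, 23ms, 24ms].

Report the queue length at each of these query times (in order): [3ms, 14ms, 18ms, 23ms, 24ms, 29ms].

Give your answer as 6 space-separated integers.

Answer: 1 1 1 1 1 0

Derivation:
Queue lengths at query times:
  query t=3ms: backlog = 1
  query t=14ms: backlog = 1
  query t=18ms: backlog = 1
  query t=23ms: backlog = 1
  query t=24ms: backlog = 1
  query t=29ms: backlog = 0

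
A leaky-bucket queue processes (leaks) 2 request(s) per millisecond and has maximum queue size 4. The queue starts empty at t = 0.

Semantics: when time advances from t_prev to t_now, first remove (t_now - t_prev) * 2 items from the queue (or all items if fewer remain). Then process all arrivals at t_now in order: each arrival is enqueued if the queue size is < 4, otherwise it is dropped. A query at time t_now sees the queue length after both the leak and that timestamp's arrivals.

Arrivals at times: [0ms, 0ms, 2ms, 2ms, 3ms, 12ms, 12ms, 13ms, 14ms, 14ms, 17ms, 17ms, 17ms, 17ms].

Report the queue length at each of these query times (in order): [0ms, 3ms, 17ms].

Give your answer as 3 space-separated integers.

Answer: 2 1 4

Derivation:
Queue lengths at query times:
  query t=0ms: backlog = 2
  query t=3ms: backlog = 1
  query t=17ms: backlog = 4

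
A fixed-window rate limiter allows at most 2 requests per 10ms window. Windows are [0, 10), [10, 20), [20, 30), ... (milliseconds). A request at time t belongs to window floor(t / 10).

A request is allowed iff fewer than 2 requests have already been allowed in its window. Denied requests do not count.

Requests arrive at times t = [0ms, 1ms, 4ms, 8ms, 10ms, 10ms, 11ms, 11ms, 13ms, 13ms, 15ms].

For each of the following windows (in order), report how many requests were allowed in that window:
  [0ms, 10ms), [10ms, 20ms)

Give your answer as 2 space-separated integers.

Processing requests:
  req#1 t=0ms (window 0): ALLOW
  req#2 t=1ms (window 0): ALLOW
  req#3 t=4ms (window 0): DENY
  req#4 t=8ms (window 0): DENY
  req#5 t=10ms (window 1): ALLOW
  req#6 t=10ms (window 1): ALLOW
  req#7 t=11ms (window 1): DENY
  req#8 t=11ms (window 1): DENY
  req#9 t=13ms (window 1): DENY
  req#10 t=13ms (window 1): DENY
  req#11 t=15ms (window 1): DENY

Allowed counts by window: 2 2

Answer: 2 2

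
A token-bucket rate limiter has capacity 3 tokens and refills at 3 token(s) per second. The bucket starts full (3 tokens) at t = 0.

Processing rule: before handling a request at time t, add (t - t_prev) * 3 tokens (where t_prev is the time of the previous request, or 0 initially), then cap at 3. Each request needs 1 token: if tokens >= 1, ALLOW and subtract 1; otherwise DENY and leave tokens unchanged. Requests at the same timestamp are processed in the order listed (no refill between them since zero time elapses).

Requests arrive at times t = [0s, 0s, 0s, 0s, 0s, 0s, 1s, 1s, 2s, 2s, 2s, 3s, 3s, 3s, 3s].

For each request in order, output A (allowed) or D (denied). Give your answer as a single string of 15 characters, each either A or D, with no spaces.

Answer: AAADDDAAAAAAAAD

Derivation:
Simulating step by step:
  req#1 t=0s: ALLOW
  req#2 t=0s: ALLOW
  req#3 t=0s: ALLOW
  req#4 t=0s: DENY
  req#5 t=0s: DENY
  req#6 t=0s: DENY
  req#7 t=1s: ALLOW
  req#8 t=1s: ALLOW
  req#9 t=2s: ALLOW
  req#10 t=2s: ALLOW
  req#11 t=2s: ALLOW
  req#12 t=3s: ALLOW
  req#13 t=3s: ALLOW
  req#14 t=3s: ALLOW
  req#15 t=3s: DENY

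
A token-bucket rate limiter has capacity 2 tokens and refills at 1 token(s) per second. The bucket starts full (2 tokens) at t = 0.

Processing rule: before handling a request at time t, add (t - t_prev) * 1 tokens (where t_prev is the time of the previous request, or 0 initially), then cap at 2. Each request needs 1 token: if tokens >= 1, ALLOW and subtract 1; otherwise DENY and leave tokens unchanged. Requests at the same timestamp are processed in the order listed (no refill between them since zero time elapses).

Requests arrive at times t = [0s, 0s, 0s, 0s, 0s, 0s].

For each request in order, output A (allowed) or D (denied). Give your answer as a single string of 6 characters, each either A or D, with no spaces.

Answer: AADDDD

Derivation:
Simulating step by step:
  req#1 t=0s: ALLOW
  req#2 t=0s: ALLOW
  req#3 t=0s: DENY
  req#4 t=0s: DENY
  req#5 t=0s: DENY
  req#6 t=0s: DENY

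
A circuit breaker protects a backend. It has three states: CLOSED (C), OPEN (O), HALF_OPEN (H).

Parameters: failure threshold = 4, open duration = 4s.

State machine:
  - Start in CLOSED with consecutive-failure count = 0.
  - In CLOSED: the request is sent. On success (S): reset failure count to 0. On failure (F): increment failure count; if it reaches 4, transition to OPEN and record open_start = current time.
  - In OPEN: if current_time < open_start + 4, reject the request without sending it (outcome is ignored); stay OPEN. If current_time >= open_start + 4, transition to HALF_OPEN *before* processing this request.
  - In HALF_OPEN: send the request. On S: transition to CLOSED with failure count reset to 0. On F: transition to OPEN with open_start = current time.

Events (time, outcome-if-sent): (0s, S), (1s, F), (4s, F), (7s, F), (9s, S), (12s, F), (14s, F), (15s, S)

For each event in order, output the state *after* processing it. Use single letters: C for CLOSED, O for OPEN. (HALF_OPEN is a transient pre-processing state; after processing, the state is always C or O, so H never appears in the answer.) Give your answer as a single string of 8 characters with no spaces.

State after each event:
  event#1 t=0s outcome=S: state=CLOSED
  event#2 t=1s outcome=F: state=CLOSED
  event#3 t=4s outcome=F: state=CLOSED
  event#4 t=7s outcome=F: state=CLOSED
  event#5 t=9s outcome=S: state=CLOSED
  event#6 t=12s outcome=F: state=CLOSED
  event#7 t=14s outcome=F: state=CLOSED
  event#8 t=15s outcome=S: state=CLOSED

Answer: CCCCCCCC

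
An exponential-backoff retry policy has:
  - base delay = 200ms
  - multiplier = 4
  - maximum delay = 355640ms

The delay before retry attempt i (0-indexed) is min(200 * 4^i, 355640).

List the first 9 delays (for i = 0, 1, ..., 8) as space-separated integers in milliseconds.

Answer: 200 800 3200 12800 51200 204800 355640 355640 355640

Derivation:
Computing each delay:
  i=0: min(200*4^0, 355640) = 200
  i=1: min(200*4^1, 355640) = 800
  i=2: min(200*4^2, 355640) = 3200
  i=3: min(200*4^3, 355640) = 12800
  i=4: min(200*4^4, 355640) = 51200
  i=5: min(200*4^5, 355640) = 204800
  i=6: min(200*4^6, 355640) = 355640
  i=7: min(200*4^7, 355640) = 355640
  i=8: min(200*4^8, 355640) = 355640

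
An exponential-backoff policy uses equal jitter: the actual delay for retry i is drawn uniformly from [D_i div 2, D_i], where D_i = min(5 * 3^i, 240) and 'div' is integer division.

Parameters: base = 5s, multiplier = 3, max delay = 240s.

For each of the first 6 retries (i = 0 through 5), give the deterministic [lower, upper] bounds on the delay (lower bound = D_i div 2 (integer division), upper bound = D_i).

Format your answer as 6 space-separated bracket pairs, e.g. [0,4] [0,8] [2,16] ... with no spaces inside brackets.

Computing bounds per retry:
  i=0: D_i=min(5*3^0,240)=5, bounds=[2,5]
  i=1: D_i=min(5*3^1,240)=15, bounds=[7,15]
  i=2: D_i=min(5*3^2,240)=45, bounds=[22,45]
  i=3: D_i=min(5*3^3,240)=135, bounds=[67,135]
  i=4: D_i=min(5*3^4,240)=240, bounds=[120,240]
  i=5: D_i=min(5*3^5,240)=240, bounds=[120,240]

Answer: [2,5] [7,15] [22,45] [67,135] [120,240] [120,240]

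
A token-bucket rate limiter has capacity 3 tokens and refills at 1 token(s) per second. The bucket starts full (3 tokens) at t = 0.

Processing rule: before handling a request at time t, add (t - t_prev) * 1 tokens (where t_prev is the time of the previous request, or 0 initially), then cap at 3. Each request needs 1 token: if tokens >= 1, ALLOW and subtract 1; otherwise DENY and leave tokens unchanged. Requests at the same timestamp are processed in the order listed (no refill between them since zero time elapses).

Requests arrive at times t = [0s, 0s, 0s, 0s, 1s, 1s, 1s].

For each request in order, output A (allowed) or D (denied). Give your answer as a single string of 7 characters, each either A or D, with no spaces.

Answer: AAADADD

Derivation:
Simulating step by step:
  req#1 t=0s: ALLOW
  req#2 t=0s: ALLOW
  req#3 t=0s: ALLOW
  req#4 t=0s: DENY
  req#5 t=1s: ALLOW
  req#6 t=1s: DENY
  req#7 t=1s: DENY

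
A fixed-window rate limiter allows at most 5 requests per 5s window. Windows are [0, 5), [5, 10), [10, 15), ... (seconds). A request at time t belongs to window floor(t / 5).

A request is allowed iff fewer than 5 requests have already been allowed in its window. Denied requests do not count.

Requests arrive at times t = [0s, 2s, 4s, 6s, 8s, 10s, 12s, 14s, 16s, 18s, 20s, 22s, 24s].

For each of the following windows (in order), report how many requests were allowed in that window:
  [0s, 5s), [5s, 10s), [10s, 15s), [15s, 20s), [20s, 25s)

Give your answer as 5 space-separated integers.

Answer: 3 2 3 2 3

Derivation:
Processing requests:
  req#1 t=0s (window 0): ALLOW
  req#2 t=2s (window 0): ALLOW
  req#3 t=4s (window 0): ALLOW
  req#4 t=6s (window 1): ALLOW
  req#5 t=8s (window 1): ALLOW
  req#6 t=10s (window 2): ALLOW
  req#7 t=12s (window 2): ALLOW
  req#8 t=14s (window 2): ALLOW
  req#9 t=16s (window 3): ALLOW
  req#10 t=18s (window 3): ALLOW
  req#11 t=20s (window 4): ALLOW
  req#12 t=22s (window 4): ALLOW
  req#13 t=24s (window 4): ALLOW

Allowed counts by window: 3 2 3 2 3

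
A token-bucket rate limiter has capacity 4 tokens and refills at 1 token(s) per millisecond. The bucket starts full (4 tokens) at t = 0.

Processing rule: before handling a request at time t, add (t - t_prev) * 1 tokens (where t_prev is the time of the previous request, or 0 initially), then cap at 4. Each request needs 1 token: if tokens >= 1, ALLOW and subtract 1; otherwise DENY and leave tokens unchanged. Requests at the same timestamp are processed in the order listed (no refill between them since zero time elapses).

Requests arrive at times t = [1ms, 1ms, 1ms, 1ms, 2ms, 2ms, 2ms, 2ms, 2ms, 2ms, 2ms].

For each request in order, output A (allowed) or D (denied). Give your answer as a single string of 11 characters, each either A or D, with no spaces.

Simulating step by step:
  req#1 t=1ms: ALLOW
  req#2 t=1ms: ALLOW
  req#3 t=1ms: ALLOW
  req#4 t=1ms: ALLOW
  req#5 t=2ms: ALLOW
  req#6 t=2ms: DENY
  req#7 t=2ms: DENY
  req#8 t=2ms: DENY
  req#9 t=2ms: DENY
  req#10 t=2ms: DENY
  req#11 t=2ms: DENY

Answer: AAAAADDDDDD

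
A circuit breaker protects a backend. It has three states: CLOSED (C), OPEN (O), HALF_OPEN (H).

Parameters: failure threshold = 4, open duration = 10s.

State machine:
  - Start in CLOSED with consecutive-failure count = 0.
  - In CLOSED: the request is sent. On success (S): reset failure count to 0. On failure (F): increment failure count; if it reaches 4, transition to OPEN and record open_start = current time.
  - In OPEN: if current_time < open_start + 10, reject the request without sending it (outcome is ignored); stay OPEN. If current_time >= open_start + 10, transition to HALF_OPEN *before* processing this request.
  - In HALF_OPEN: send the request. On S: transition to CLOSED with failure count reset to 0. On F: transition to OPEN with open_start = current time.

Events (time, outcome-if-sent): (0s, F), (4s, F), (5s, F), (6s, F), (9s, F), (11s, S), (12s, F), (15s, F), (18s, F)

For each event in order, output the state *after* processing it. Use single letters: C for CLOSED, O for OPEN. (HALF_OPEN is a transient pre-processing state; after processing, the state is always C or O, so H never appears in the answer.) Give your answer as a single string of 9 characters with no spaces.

Answer: CCCOOOOOO

Derivation:
State after each event:
  event#1 t=0s outcome=F: state=CLOSED
  event#2 t=4s outcome=F: state=CLOSED
  event#3 t=5s outcome=F: state=CLOSED
  event#4 t=6s outcome=F: state=OPEN
  event#5 t=9s outcome=F: state=OPEN
  event#6 t=11s outcome=S: state=OPEN
  event#7 t=12s outcome=F: state=OPEN
  event#8 t=15s outcome=F: state=OPEN
  event#9 t=18s outcome=F: state=OPEN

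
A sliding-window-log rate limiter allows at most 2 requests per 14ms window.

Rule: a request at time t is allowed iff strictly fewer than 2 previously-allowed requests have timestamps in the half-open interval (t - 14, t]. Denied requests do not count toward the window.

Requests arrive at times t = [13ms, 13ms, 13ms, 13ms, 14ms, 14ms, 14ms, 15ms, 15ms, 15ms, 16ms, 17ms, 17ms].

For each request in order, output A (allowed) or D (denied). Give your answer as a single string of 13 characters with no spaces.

Answer: AADDDDDDDDDDD

Derivation:
Tracking allowed requests in the window:
  req#1 t=13ms: ALLOW
  req#2 t=13ms: ALLOW
  req#3 t=13ms: DENY
  req#4 t=13ms: DENY
  req#5 t=14ms: DENY
  req#6 t=14ms: DENY
  req#7 t=14ms: DENY
  req#8 t=15ms: DENY
  req#9 t=15ms: DENY
  req#10 t=15ms: DENY
  req#11 t=16ms: DENY
  req#12 t=17ms: DENY
  req#13 t=17ms: DENY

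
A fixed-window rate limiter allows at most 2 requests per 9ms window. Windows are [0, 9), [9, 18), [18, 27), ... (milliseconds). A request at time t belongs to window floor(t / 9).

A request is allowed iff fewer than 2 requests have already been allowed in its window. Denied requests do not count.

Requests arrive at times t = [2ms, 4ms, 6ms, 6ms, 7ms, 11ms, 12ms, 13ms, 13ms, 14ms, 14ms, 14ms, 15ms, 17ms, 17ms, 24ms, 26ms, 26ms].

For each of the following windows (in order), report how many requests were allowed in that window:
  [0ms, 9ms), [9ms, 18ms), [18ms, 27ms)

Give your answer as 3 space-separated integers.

Answer: 2 2 2

Derivation:
Processing requests:
  req#1 t=2ms (window 0): ALLOW
  req#2 t=4ms (window 0): ALLOW
  req#3 t=6ms (window 0): DENY
  req#4 t=6ms (window 0): DENY
  req#5 t=7ms (window 0): DENY
  req#6 t=11ms (window 1): ALLOW
  req#7 t=12ms (window 1): ALLOW
  req#8 t=13ms (window 1): DENY
  req#9 t=13ms (window 1): DENY
  req#10 t=14ms (window 1): DENY
  req#11 t=14ms (window 1): DENY
  req#12 t=14ms (window 1): DENY
  req#13 t=15ms (window 1): DENY
  req#14 t=17ms (window 1): DENY
  req#15 t=17ms (window 1): DENY
  req#16 t=24ms (window 2): ALLOW
  req#17 t=26ms (window 2): ALLOW
  req#18 t=26ms (window 2): DENY

Allowed counts by window: 2 2 2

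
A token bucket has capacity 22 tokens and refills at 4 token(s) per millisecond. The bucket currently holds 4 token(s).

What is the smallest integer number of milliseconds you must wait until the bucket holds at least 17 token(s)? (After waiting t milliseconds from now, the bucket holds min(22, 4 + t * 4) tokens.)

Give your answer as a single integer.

Need 4 + t * 4 >= 17, so t >= 13/4.
Smallest integer t = ceil(13/4) = 4.

Answer: 4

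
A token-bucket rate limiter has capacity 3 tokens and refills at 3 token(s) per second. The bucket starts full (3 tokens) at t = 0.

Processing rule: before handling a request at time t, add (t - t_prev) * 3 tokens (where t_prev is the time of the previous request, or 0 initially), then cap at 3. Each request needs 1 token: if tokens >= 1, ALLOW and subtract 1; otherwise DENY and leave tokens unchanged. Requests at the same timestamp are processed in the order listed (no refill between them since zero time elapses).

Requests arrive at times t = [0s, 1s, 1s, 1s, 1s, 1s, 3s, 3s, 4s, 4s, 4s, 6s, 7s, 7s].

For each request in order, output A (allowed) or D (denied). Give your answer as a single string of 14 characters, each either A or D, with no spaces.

Answer: AAAADDAAAAAAAA

Derivation:
Simulating step by step:
  req#1 t=0s: ALLOW
  req#2 t=1s: ALLOW
  req#3 t=1s: ALLOW
  req#4 t=1s: ALLOW
  req#5 t=1s: DENY
  req#6 t=1s: DENY
  req#7 t=3s: ALLOW
  req#8 t=3s: ALLOW
  req#9 t=4s: ALLOW
  req#10 t=4s: ALLOW
  req#11 t=4s: ALLOW
  req#12 t=6s: ALLOW
  req#13 t=7s: ALLOW
  req#14 t=7s: ALLOW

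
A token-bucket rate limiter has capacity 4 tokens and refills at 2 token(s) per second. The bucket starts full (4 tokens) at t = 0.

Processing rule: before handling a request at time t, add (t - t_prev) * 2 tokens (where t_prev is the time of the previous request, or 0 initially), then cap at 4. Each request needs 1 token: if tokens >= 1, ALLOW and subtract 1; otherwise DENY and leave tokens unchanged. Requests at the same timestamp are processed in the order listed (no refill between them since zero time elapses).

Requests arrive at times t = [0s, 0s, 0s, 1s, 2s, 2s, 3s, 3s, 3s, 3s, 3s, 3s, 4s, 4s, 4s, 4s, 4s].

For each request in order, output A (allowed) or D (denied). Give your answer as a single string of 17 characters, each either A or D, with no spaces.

Simulating step by step:
  req#1 t=0s: ALLOW
  req#2 t=0s: ALLOW
  req#3 t=0s: ALLOW
  req#4 t=1s: ALLOW
  req#5 t=2s: ALLOW
  req#6 t=2s: ALLOW
  req#7 t=3s: ALLOW
  req#8 t=3s: ALLOW
  req#9 t=3s: ALLOW
  req#10 t=3s: ALLOW
  req#11 t=3s: DENY
  req#12 t=3s: DENY
  req#13 t=4s: ALLOW
  req#14 t=4s: ALLOW
  req#15 t=4s: DENY
  req#16 t=4s: DENY
  req#17 t=4s: DENY

Answer: AAAAAAAAAADDAADDD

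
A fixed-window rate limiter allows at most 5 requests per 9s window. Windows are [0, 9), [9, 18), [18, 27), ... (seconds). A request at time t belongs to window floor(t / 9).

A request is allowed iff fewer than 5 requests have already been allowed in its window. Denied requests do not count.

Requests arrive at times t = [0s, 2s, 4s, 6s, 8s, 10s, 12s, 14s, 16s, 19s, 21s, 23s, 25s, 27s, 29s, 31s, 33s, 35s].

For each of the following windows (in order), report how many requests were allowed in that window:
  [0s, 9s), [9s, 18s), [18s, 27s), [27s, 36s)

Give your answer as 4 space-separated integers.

Answer: 5 4 4 5

Derivation:
Processing requests:
  req#1 t=0s (window 0): ALLOW
  req#2 t=2s (window 0): ALLOW
  req#3 t=4s (window 0): ALLOW
  req#4 t=6s (window 0): ALLOW
  req#5 t=8s (window 0): ALLOW
  req#6 t=10s (window 1): ALLOW
  req#7 t=12s (window 1): ALLOW
  req#8 t=14s (window 1): ALLOW
  req#9 t=16s (window 1): ALLOW
  req#10 t=19s (window 2): ALLOW
  req#11 t=21s (window 2): ALLOW
  req#12 t=23s (window 2): ALLOW
  req#13 t=25s (window 2): ALLOW
  req#14 t=27s (window 3): ALLOW
  req#15 t=29s (window 3): ALLOW
  req#16 t=31s (window 3): ALLOW
  req#17 t=33s (window 3): ALLOW
  req#18 t=35s (window 3): ALLOW

Allowed counts by window: 5 4 4 5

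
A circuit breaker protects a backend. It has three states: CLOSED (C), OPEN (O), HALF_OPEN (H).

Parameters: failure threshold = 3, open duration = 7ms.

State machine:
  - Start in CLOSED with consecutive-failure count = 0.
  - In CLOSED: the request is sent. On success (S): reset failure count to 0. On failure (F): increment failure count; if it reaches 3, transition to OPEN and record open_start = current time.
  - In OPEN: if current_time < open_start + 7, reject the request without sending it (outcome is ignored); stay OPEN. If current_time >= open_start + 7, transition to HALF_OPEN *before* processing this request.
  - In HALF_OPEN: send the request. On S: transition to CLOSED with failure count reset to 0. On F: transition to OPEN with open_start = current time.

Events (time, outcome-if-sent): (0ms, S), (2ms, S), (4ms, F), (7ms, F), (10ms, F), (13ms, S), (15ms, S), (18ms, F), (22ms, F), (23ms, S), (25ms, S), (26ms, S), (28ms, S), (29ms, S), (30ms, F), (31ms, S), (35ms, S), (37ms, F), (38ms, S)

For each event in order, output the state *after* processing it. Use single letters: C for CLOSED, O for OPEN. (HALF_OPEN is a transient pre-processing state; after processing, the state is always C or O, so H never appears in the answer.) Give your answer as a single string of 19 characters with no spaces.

State after each event:
  event#1 t=0ms outcome=S: state=CLOSED
  event#2 t=2ms outcome=S: state=CLOSED
  event#3 t=4ms outcome=F: state=CLOSED
  event#4 t=7ms outcome=F: state=CLOSED
  event#5 t=10ms outcome=F: state=OPEN
  event#6 t=13ms outcome=S: state=OPEN
  event#7 t=15ms outcome=S: state=OPEN
  event#8 t=18ms outcome=F: state=OPEN
  event#9 t=22ms outcome=F: state=OPEN
  event#10 t=23ms outcome=S: state=OPEN
  event#11 t=25ms outcome=S: state=CLOSED
  event#12 t=26ms outcome=S: state=CLOSED
  event#13 t=28ms outcome=S: state=CLOSED
  event#14 t=29ms outcome=S: state=CLOSED
  event#15 t=30ms outcome=F: state=CLOSED
  event#16 t=31ms outcome=S: state=CLOSED
  event#17 t=35ms outcome=S: state=CLOSED
  event#18 t=37ms outcome=F: state=CLOSED
  event#19 t=38ms outcome=S: state=CLOSED

Answer: CCCCOOOOOOCCCCCCCCC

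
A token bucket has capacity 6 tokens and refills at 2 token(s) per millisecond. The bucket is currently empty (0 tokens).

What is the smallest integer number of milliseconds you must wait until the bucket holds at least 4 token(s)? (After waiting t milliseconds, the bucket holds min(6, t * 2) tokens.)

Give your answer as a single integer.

Need t * 2 >= 4, so t >= 4/2.
Smallest integer t = ceil(4/2) = 2.

Answer: 2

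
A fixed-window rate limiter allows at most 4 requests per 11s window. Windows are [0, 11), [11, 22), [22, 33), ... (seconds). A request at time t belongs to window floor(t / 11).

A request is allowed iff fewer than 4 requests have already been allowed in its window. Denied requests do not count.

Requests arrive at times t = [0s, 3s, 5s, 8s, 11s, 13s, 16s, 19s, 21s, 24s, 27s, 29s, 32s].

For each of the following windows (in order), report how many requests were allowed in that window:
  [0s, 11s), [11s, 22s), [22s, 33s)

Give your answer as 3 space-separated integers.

Processing requests:
  req#1 t=0s (window 0): ALLOW
  req#2 t=3s (window 0): ALLOW
  req#3 t=5s (window 0): ALLOW
  req#4 t=8s (window 0): ALLOW
  req#5 t=11s (window 1): ALLOW
  req#6 t=13s (window 1): ALLOW
  req#7 t=16s (window 1): ALLOW
  req#8 t=19s (window 1): ALLOW
  req#9 t=21s (window 1): DENY
  req#10 t=24s (window 2): ALLOW
  req#11 t=27s (window 2): ALLOW
  req#12 t=29s (window 2): ALLOW
  req#13 t=32s (window 2): ALLOW

Allowed counts by window: 4 4 4

Answer: 4 4 4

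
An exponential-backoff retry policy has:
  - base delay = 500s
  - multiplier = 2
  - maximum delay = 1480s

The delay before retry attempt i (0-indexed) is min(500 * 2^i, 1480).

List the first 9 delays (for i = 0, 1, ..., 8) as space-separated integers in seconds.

Computing each delay:
  i=0: min(500*2^0, 1480) = 500
  i=1: min(500*2^1, 1480) = 1000
  i=2: min(500*2^2, 1480) = 1480
  i=3: min(500*2^3, 1480) = 1480
  i=4: min(500*2^4, 1480) = 1480
  i=5: min(500*2^5, 1480) = 1480
  i=6: min(500*2^6, 1480) = 1480
  i=7: min(500*2^7, 1480) = 1480
  i=8: min(500*2^8, 1480) = 1480

Answer: 500 1000 1480 1480 1480 1480 1480 1480 1480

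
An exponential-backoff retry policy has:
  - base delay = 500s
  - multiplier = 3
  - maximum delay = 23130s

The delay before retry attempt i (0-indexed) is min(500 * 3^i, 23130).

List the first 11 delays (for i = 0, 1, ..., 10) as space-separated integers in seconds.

Answer: 500 1500 4500 13500 23130 23130 23130 23130 23130 23130 23130

Derivation:
Computing each delay:
  i=0: min(500*3^0, 23130) = 500
  i=1: min(500*3^1, 23130) = 1500
  i=2: min(500*3^2, 23130) = 4500
  i=3: min(500*3^3, 23130) = 13500
  i=4: min(500*3^4, 23130) = 23130
  i=5: min(500*3^5, 23130) = 23130
  i=6: min(500*3^6, 23130) = 23130
  i=7: min(500*3^7, 23130) = 23130
  i=8: min(500*3^8, 23130) = 23130
  i=9: min(500*3^9, 23130) = 23130
  i=10: min(500*3^10, 23130) = 23130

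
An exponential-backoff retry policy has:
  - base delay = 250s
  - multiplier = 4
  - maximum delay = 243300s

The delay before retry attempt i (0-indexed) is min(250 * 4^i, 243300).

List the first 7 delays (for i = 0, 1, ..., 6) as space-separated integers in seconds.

Answer: 250 1000 4000 16000 64000 243300 243300

Derivation:
Computing each delay:
  i=0: min(250*4^0, 243300) = 250
  i=1: min(250*4^1, 243300) = 1000
  i=2: min(250*4^2, 243300) = 4000
  i=3: min(250*4^3, 243300) = 16000
  i=4: min(250*4^4, 243300) = 64000
  i=5: min(250*4^5, 243300) = 243300
  i=6: min(250*4^6, 243300) = 243300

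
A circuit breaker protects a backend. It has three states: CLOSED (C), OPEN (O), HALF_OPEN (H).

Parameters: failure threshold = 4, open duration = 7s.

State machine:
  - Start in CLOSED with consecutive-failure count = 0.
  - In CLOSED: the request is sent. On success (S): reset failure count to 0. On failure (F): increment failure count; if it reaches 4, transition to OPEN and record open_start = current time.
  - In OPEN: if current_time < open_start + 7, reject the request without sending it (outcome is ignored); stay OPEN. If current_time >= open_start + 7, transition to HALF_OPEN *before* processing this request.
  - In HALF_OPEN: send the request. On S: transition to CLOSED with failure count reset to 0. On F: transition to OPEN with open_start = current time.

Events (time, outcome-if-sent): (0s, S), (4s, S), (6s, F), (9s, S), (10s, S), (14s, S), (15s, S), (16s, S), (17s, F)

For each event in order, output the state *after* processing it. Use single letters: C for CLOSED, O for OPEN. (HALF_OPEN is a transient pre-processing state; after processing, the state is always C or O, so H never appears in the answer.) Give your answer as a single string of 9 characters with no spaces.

State after each event:
  event#1 t=0s outcome=S: state=CLOSED
  event#2 t=4s outcome=S: state=CLOSED
  event#3 t=6s outcome=F: state=CLOSED
  event#4 t=9s outcome=S: state=CLOSED
  event#5 t=10s outcome=S: state=CLOSED
  event#6 t=14s outcome=S: state=CLOSED
  event#7 t=15s outcome=S: state=CLOSED
  event#8 t=16s outcome=S: state=CLOSED
  event#9 t=17s outcome=F: state=CLOSED

Answer: CCCCCCCCC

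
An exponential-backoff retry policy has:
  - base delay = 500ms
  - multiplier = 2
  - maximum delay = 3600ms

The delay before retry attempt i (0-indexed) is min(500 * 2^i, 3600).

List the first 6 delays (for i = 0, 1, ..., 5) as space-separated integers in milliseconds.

Computing each delay:
  i=0: min(500*2^0, 3600) = 500
  i=1: min(500*2^1, 3600) = 1000
  i=2: min(500*2^2, 3600) = 2000
  i=3: min(500*2^3, 3600) = 3600
  i=4: min(500*2^4, 3600) = 3600
  i=5: min(500*2^5, 3600) = 3600

Answer: 500 1000 2000 3600 3600 3600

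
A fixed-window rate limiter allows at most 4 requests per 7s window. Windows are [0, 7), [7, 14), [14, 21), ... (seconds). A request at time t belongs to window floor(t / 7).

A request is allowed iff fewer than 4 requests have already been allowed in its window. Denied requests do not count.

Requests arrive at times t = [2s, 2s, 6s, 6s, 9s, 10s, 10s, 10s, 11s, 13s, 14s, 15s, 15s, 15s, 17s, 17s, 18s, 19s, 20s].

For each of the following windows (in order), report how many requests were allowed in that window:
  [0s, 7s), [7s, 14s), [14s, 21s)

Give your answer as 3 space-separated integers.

Processing requests:
  req#1 t=2s (window 0): ALLOW
  req#2 t=2s (window 0): ALLOW
  req#3 t=6s (window 0): ALLOW
  req#4 t=6s (window 0): ALLOW
  req#5 t=9s (window 1): ALLOW
  req#6 t=10s (window 1): ALLOW
  req#7 t=10s (window 1): ALLOW
  req#8 t=10s (window 1): ALLOW
  req#9 t=11s (window 1): DENY
  req#10 t=13s (window 1): DENY
  req#11 t=14s (window 2): ALLOW
  req#12 t=15s (window 2): ALLOW
  req#13 t=15s (window 2): ALLOW
  req#14 t=15s (window 2): ALLOW
  req#15 t=17s (window 2): DENY
  req#16 t=17s (window 2): DENY
  req#17 t=18s (window 2): DENY
  req#18 t=19s (window 2): DENY
  req#19 t=20s (window 2): DENY

Allowed counts by window: 4 4 4

Answer: 4 4 4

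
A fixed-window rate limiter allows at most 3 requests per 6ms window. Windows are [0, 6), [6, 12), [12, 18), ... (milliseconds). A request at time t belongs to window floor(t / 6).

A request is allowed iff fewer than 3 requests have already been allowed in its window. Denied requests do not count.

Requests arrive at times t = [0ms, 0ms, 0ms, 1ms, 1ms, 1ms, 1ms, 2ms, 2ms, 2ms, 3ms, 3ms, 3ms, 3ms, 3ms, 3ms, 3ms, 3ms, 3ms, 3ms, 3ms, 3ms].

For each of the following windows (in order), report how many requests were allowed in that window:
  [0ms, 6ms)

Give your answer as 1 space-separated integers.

Processing requests:
  req#1 t=0ms (window 0): ALLOW
  req#2 t=0ms (window 0): ALLOW
  req#3 t=0ms (window 0): ALLOW
  req#4 t=1ms (window 0): DENY
  req#5 t=1ms (window 0): DENY
  req#6 t=1ms (window 0): DENY
  req#7 t=1ms (window 0): DENY
  req#8 t=2ms (window 0): DENY
  req#9 t=2ms (window 0): DENY
  req#10 t=2ms (window 0): DENY
  req#11 t=3ms (window 0): DENY
  req#12 t=3ms (window 0): DENY
  req#13 t=3ms (window 0): DENY
  req#14 t=3ms (window 0): DENY
  req#15 t=3ms (window 0): DENY
  req#16 t=3ms (window 0): DENY
  req#17 t=3ms (window 0): DENY
  req#18 t=3ms (window 0): DENY
  req#19 t=3ms (window 0): DENY
  req#20 t=3ms (window 0): DENY
  req#21 t=3ms (window 0): DENY
  req#22 t=3ms (window 0): DENY

Allowed counts by window: 3

Answer: 3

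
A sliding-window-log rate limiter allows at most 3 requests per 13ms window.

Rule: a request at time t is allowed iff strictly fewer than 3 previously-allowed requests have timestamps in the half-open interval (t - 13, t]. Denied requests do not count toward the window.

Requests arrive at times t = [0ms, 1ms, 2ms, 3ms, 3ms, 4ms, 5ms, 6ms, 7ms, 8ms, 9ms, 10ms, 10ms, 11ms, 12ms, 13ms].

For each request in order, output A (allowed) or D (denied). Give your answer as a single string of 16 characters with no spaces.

Answer: AAADDDDDDDDDDDDA

Derivation:
Tracking allowed requests in the window:
  req#1 t=0ms: ALLOW
  req#2 t=1ms: ALLOW
  req#3 t=2ms: ALLOW
  req#4 t=3ms: DENY
  req#5 t=3ms: DENY
  req#6 t=4ms: DENY
  req#7 t=5ms: DENY
  req#8 t=6ms: DENY
  req#9 t=7ms: DENY
  req#10 t=8ms: DENY
  req#11 t=9ms: DENY
  req#12 t=10ms: DENY
  req#13 t=10ms: DENY
  req#14 t=11ms: DENY
  req#15 t=12ms: DENY
  req#16 t=13ms: ALLOW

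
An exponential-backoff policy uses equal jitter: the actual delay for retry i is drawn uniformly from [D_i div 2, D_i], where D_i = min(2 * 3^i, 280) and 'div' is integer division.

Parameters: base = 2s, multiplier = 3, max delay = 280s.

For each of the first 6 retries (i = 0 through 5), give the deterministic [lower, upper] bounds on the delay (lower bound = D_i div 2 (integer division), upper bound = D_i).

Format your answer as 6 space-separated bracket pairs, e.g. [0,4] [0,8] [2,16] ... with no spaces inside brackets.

Computing bounds per retry:
  i=0: D_i=min(2*3^0,280)=2, bounds=[1,2]
  i=1: D_i=min(2*3^1,280)=6, bounds=[3,6]
  i=2: D_i=min(2*3^2,280)=18, bounds=[9,18]
  i=3: D_i=min(2*3^3,280)=54, bounds=[27,54]
  i=4: D_i=min(2*3^4,280)=162, bounds=[81,162]
  i=5: D_i=min(2*3^5,280)=280, bounds=[140,280]

Answer: [1,2] [3,6] [9,18] [27,54] [81,162] [140,280]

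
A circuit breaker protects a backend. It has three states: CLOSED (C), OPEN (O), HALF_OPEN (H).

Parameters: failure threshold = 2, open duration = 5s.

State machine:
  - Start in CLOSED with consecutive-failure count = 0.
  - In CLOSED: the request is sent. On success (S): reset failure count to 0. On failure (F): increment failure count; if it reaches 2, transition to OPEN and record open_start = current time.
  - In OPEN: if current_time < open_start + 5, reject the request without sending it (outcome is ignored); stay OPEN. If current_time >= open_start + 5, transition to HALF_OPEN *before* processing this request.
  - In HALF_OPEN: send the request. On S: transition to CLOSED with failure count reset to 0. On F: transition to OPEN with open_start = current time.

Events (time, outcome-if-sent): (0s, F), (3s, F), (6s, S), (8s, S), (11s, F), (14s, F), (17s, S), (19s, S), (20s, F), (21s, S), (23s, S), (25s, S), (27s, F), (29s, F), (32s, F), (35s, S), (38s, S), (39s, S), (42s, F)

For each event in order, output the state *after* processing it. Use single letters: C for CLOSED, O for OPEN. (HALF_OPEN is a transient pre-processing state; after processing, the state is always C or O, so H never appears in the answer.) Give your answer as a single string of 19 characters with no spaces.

State after each event:
  event#1 t=0s outcome=F: state=CLOSED
  event#2 t=3s outcome=F: state=OPEN
  event#3 t=6s outcome=S: state=OPEN
  event#4 t=8s outcome=S: state=CLOSED
  event#5 t=11s outcome=F: state=CLOSED
  event#6 t=14s outcome=F: state=OPEN
  event#7 t=17s outcome=S: state=OPEN
  event#8 t=19s outcome=S: state=CLOSED
  event#9 t=20s outcome=F: state=CLOSED
  event#10 t=21s outcome=S: state=CLOSED
  event#11 t=23s outcome=S: state=CLOSED
  event#12 t=25s outcome=S: state=CLOSED
  event#13 t=27s outcome=F: state=CLOSED
  event#14 t=29s outcome=F: state=OPEN
  event#15 t=32s outcome=F: state=OPEN
  event#16 t=35s outcome=S: state=CLOSED
  event#17 t=38s outcome=S: state=CLOSED
  event#18 t=39s outcome=S: state=CLOSED
  event#19 t=42s outcome=F: state=CLOSED

Answer: COOCCOOCCCCCCOOCCCC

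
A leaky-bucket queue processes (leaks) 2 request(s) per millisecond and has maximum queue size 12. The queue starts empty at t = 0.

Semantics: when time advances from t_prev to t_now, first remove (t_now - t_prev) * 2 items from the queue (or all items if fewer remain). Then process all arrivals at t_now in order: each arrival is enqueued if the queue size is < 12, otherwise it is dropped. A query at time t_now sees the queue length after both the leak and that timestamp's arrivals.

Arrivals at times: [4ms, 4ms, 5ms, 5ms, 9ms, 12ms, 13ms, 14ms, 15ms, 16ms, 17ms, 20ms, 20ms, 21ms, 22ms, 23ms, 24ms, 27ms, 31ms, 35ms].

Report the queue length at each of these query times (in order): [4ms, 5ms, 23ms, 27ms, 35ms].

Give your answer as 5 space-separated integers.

Queue lengths at query times:
  query t=4ms: backlog = 2
  query t=5ms: backlog = 2
  query t=23ms: backlog = 1
  query t=27ms: backlog = 1
  query t=35ms: backlog = 1

Answer: 2 2 1 1 1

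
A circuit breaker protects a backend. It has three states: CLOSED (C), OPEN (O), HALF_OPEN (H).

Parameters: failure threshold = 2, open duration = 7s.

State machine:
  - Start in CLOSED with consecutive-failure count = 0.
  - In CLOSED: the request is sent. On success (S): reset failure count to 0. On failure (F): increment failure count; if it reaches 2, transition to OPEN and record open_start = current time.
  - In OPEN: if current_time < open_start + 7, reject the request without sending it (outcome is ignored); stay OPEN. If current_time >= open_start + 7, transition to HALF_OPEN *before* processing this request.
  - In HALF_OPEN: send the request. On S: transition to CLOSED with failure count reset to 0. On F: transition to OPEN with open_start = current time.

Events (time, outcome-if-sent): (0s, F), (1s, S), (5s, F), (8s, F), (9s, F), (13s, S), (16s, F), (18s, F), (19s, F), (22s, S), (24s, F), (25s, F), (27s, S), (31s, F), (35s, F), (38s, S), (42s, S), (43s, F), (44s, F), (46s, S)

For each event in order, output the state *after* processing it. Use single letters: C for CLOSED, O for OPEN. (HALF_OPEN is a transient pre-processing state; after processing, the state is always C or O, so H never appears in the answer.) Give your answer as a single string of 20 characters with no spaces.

Answer: CCCOOOOOOOOOOOOCCCOO

Derivation:
State after each event:
  event#1 t=0s outcome=F: state=CLOSED
  event#2 t=1s outcome=S: state=CLOSED
  event#3 t=5s outcome=F: state=CLOSED
  event#4 t=8s outcome=F: state=OPEN
  event#5 t=9s outcome=F: state=OPEN
  event#6 t=13s outcome=S: state=OPEN
  event#7 t=16s outcome=F: state=OPEN
  event#8 t=18s outcome=F: state=OPEN
  event#9 t=19s outcome=F: state=OPEN
  event#10 t=22s outcome=S: state=OPEN
  event#11 t=24s outcome=F: state=OPEN
  event#12 t=25s outcome=F: state=OPEN
  event#13 t=27s outcome=S: state=OPEN
  event#14 t=31s outcome=F: state=OPEN
  event#15 t=35s outcome=F: state=OPEN
  event#16 t=38s outcome=S: state=CLOSED
  event#17 t=42s outcome=S: state=CLOSED
  event#18 t=43s outcome=F: state=CLOSED
  event#19 t=44s outcome=F: state=OPEN
  event#20 t=46s outcome=S: state=OPEN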